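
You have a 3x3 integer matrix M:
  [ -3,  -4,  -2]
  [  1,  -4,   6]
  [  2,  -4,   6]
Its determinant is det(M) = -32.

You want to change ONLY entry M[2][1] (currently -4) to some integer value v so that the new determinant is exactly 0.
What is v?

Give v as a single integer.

det is linear in entry M[2][1]: det = old_det + (v - -4) * C_21
Cofactor C_21 = 16
Want det = 0: -32 + (v - -4) * 16 = 0
  (v - -4) = 32 / 16 = 2
  v = -4 + (2) = -2

Answer: -2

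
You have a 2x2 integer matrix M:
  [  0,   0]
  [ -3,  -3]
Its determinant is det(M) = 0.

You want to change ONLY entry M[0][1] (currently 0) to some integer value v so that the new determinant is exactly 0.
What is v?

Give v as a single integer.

Answer: 0

Derivation:
det is linear in entry M[0][1]: det = old_det + (v - 0) * C_01
Cofactor C_01 = 3
Want det = 0: 0 + (v - 0) * 3 = 0
  (v - 0) = 0 / 3 = 0
  v = 0 + (0) = 0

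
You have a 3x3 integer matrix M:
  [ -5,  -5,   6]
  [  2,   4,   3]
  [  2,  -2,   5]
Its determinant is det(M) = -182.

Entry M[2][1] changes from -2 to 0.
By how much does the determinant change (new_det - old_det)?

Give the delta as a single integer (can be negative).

Cofactor C_21 = 27
Entry delta = 0 - -2 = 2
Det delta = entry_delta * cofactor = 2 * 27 = 54

Answer: 54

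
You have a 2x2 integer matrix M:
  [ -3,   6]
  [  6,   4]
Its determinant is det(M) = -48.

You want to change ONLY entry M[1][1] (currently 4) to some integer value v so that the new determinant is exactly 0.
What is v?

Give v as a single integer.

Answer: -12

Derivation:
det is linear in entry M[1][1]: det = old_det + (v - 4) * C_11
Cofactor C_11 = -3
Want det = 0: -48 + (v - 4) * -3 = 0
  (v - 4) = 48 / -3 = -16
  v = 4 + (-16) = -12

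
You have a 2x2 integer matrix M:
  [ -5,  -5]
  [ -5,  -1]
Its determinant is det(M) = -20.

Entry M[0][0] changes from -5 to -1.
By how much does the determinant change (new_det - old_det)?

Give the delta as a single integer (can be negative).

Answer: -4

Derivation:
Cofactor C_00 = -1
Entry delta = -1 - -5 = 4
Det delta = entry_delta * cofactor = 4 * -1 = -4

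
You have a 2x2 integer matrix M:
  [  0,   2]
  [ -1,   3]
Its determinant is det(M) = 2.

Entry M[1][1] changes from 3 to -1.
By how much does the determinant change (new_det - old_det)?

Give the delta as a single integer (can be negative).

Cofactor C_11 = 0
Entry delta = -1 - 3 = -4
Det delta = entry_delta * cofactor = -4 * 0 = 0

Answer: 0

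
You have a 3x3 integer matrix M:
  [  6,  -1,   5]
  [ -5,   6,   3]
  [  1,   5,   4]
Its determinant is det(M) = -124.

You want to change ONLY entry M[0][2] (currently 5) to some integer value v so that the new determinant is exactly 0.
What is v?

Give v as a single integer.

det is linear in entry M[0][2]: det = old_det + (v - 5) * C_02
Cofactor C_02 = -31
Want det = 0: -124 + (v - 5) * -31 = 0
  (v - 5) = 124 / -31 = -4
  v = 5 + (-4) = 1

Answer: 1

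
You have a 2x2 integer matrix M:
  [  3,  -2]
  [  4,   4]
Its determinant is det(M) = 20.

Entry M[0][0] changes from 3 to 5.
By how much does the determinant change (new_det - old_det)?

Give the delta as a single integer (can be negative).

Cofactor C_00 = 4
Entry delta = 5 - 3 = 2
Det delta = entry_delta * cofactor = 2 * 4 = 8

Answer: 8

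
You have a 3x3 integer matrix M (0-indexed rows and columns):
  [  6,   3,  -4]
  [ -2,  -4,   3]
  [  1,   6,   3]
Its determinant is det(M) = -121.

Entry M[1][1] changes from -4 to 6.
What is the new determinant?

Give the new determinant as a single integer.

Answer: 99

Derivation:
det is linear in row 1: changing M[1][1] by delta changes det by delta * cofactor(1,1).
Cofactor C_11 = (-1)^(1+1) * minor(1,1) = 22
Entry delta = 6 - -4 = 10
Det delta = 10 * 22 = 220
New det = -121 + 220 = 99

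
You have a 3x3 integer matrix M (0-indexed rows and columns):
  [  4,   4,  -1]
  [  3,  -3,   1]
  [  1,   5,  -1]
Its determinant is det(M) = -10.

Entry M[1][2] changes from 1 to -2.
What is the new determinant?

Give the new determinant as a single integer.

det is linear in row 1: changing M[1][2] by delta changes det by delta * cofactor(1,2).
Cofactor C_12 = (-1)^(1+2) * minor(1,2) = -16
Entry delta = -2 - 1 = -3
Det delta = -3 * -16 = 48
New det = -10 + 48 = 38

Answer: 38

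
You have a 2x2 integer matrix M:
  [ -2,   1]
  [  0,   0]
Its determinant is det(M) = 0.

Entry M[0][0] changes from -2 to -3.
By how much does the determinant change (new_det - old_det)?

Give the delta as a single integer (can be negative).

Answer: 0

Derivation:
Cofactor C_00 = 0
Entry delta = -3 - -2 = -1
Det delta = entry_delta * cofactor = -1 * 0 = 0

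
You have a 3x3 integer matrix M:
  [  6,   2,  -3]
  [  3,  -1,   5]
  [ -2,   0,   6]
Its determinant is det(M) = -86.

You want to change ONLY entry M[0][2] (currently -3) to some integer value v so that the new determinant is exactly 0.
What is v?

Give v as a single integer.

det is linear in entry M[0][2]: det = old_det + (v - -3) * C_02
Cofactor C_02 = -2
Want det = 0: -86 + (v - -3) * -2 = 0
  (v - -3) = 86 / -2 = -43
  v = -3 + (-43) = -46

Answer: -46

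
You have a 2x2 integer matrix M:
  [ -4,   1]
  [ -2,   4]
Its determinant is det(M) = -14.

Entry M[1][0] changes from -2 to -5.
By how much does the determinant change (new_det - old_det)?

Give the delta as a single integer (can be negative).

Answer: 3

Derivation:
Cofactor C_10 = -1
Entry delta = -5 - -2 = -3
Det delta = entry_delta * cofactor = -3 * -1 = 3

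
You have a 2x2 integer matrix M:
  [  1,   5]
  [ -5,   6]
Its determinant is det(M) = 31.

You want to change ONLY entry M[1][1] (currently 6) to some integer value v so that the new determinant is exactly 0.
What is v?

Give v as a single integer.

Answer: -25

Derivation:
det is linear in entry M[1][1]: det = old_det + (v - 6) * C_11
Cofactor C_11 = 1
Want det = 0: 31 + (v - 6) * 1 = 0
  (v - 6) = -31 / 1 = -31
  v = 6 + (-31) = -25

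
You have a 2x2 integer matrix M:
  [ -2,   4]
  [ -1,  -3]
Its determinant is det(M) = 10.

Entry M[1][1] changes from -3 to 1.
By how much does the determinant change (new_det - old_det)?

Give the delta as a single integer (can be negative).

Cofactor C_11 = -2
Entry delta = 1 - -3 = 4
Det delta = entry_delta * cofactor = 4 * -2 = -8

Answer: -8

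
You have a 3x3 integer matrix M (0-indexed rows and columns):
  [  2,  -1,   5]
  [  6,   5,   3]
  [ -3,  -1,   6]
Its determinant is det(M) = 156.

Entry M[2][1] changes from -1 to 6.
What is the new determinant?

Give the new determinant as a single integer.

Answer: 324

Derivation:
det is linear in row 2: changing M[2][1] by delta changes det by delta * cofactor(2,1).
Cofactor C_21 = (-1)^(2+1) * minor(2,1) = 24
Entry delta = 6 - -1 = 7
Det delta = 7 * 24 = 168
New det = 156 + 168 = 324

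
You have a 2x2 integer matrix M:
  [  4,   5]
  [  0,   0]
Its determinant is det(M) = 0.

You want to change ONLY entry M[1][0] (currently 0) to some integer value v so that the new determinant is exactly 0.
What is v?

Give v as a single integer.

det is linear in entry M[1][0]: det = old_det + (v - 0) * C_10
Cofactor C_10 = -5
Want det = 0: 0 + (v - 0) * -5 = 0
  (v - 0) = 0 / -5 = 0
  v = 0 + (0) = 0

Answer: 0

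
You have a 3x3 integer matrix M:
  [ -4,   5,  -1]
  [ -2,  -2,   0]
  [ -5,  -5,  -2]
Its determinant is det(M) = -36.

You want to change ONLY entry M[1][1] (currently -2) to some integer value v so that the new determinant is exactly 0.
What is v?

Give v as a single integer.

det is linear in entry M[1][1]: det = old_det + (v - -2) * C_11
Cofactor C_11 = 3
Want det = 0: -36 + (v - -2) * 3 = 0
  (v - -2) = 36 / 3 = 12
  v = -2 + (12) = 10

Answer: 10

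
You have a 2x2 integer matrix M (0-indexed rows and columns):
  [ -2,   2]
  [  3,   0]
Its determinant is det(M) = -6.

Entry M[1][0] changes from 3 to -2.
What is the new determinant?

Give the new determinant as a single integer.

det is linear in row 1: changing M[1][0] by delta changes det by delta * cofactor(1,0).
Cofactor C_10 = (-1)^(1+0) * minor(1,0) = -2
Entry delta = -2 - 3 = -5
Det delta = -5 * -2 = 10
New det = -6 + 10 = 4

Answer: 4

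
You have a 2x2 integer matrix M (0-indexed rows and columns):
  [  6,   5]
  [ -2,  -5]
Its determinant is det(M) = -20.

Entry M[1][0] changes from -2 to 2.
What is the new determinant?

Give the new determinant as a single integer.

det is linear in row 1: changing M[1][0] by delta changes det by delta * cofactor(1,0).
Cofactor C_10 = (-1)^(1+0) * minor(1,0) = -5
Entry delta = 2 - -2 = 4
Det delta = 4 * -5 = -20
New det = -20 + -20 = -40

Answer: -40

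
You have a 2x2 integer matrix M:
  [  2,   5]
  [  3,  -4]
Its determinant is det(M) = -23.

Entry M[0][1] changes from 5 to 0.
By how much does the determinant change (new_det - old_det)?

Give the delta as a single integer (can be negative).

Cofactor C_01 = -3
Entry delta = 0 - 5 = -5
Det delta = entry_delta * cofactor = -5 * -3 = 15

Answer: 15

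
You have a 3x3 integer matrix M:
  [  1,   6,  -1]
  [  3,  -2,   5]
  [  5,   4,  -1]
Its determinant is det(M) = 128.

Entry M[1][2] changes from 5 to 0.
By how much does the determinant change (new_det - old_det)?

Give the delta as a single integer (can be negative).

Cofactor C_12 = 26
Entry delta = 0 - 5 = -5
Det delta = entry_delta * cofactor = -5 * 26 = -130

Answer: -130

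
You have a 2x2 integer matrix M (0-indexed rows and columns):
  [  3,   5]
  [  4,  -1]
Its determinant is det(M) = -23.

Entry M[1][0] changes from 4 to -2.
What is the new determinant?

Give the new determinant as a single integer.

Answer: 7

Derivation:
det is linear in row 1: changing M[1][0] by delta changes det by delta * cofactor(1,0).
Cofactor C_10 = (-1)^(1+0) * minor(1,0) = -5
Entry delta = -2 - 4 = -6
Det delta = -6 * -5 = 30
New det = -23 + 30 = 7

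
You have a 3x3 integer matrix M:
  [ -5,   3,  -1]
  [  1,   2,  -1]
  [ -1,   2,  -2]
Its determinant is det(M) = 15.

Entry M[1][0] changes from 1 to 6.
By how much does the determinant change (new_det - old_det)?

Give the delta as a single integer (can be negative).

Cofactor C_10 = 4
Entry delta = 6 - 1 = 5
Det delta = entry_delta * cofactor = 5 * 4 = 20

Answer: 20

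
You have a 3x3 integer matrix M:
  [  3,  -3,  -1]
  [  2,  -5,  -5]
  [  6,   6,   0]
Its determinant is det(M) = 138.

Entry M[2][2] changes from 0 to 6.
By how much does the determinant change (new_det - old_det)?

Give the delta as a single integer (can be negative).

Cofactor C_22 = -9
Entry delta = 6 - 0 = 6
Det delta = entry_delta * cofactor = 6 * -9 = -54

Answer: -54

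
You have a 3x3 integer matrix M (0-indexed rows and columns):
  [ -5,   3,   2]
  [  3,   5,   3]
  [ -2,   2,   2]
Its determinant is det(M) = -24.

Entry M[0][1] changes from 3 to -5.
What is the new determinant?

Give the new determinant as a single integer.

Answer: 72

Derivation:
det is linear in row 0: changing M[0][1] by delta changes det by delta * cofactor(0,1).
Cofactor C_01 = (-1)^(0+1) * minor(0,1) = -12
Entry delta = -5 - 3 = -8
Det delta = -8 * -12 = 96
New det = -24 + 96 = 72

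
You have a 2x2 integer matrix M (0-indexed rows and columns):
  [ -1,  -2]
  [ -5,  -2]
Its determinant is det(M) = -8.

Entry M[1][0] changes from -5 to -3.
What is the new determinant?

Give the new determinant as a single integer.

det is linear in row 1: changing M[1][0] by delta changes det by delta * cofactor(1,0).
Cofactor C_10 = (-1)^(1+0) * minor(1,0) = 2
Entry delta = -3 - -5 = 2
Det delta = 2 * 2 = 4
New det = -8 + 4 = -4

Answer: -4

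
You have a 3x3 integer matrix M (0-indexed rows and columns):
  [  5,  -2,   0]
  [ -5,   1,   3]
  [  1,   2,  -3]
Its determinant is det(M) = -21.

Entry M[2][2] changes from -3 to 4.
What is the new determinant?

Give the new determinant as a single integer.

Answer: -56

Derivation:
det is linear in row 2: changing M[2][2] by delta changes det by delta * cofactor(2,2).
Cofactor C_22 = (-1)^(2+2) * minor(2,2) = -5
Entry delta = 4 - -3 = 7
Det delta = 7 * -5 = -35
New det = -21 + -35 = -56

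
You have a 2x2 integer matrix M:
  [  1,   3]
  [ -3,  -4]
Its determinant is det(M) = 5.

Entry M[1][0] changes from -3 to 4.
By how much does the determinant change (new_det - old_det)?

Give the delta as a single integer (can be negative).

Cofactor C_10 = -3
Entry delta = 4 - -3 = 7
Det delta = entry_delta * cofactor = 7 * -3 = -21

Answer: -21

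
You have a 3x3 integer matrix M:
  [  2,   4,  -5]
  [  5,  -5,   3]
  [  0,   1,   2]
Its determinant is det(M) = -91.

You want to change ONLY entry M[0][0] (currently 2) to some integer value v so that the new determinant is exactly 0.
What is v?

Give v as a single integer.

Answer: -5

Derivation:
det is linear in entry M[0][0]: det = old_det + (v - 2) * C_00
Cofactor C_00 = -13
Want det = 0: -91 + (v - 2) * -13 = 0
  (v - 2) = 91 / -13 = -7
  v = 2 + (-7) = -5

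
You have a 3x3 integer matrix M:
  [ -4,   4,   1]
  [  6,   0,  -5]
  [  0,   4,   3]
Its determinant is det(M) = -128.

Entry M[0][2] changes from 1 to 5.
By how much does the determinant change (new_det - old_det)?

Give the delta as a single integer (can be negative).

Cofactor C_02 = 24
Entry delta = 5 - 1 = 4
Det delta = entry_delta * cofactor = 4 * 24 = 96

Answer: 96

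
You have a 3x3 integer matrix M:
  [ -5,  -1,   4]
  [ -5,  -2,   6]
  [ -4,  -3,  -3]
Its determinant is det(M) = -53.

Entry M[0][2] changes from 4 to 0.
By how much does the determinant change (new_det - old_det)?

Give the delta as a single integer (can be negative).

Answer: -28

Derivation:
Cofactor C_02 = 7
Entry delta = 0 - 4 = -4
Det delta = entry_delta * cofactor = -4 * 7 = -28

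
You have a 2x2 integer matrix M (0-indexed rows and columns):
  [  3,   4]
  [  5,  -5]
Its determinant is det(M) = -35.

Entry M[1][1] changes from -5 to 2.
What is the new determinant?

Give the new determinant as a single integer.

det is linear in row 1: changing M[1][1] by delta changes det by delta * cofactor(1,1).
Cofactor C_11 = (-1)^(1+1) * minor(1,1) = 3
Entry delta = 2 - -5 = 7
Det delta = 7 * 3 = 21
New det = -35 + 21 = -14

Answer: -14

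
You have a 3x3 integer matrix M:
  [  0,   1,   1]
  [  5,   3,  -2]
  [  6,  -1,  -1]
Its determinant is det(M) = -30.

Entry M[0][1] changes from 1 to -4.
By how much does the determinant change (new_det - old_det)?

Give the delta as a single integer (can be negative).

Cofactor C_01 = -7
Entry delta = -4 - 1 = -5
Det delta = entry_delta * cofactor = -5 * -7 = 35

Answer: 35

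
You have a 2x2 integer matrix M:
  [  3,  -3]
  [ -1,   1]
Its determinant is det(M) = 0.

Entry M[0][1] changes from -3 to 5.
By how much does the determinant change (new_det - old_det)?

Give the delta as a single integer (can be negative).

Answer: 8

Derivation:
Cofactor C_01 = 1
Entry delta = 5 - -3 = 8
Det delta = entry_delta * cofactor = 8 * 1 = 8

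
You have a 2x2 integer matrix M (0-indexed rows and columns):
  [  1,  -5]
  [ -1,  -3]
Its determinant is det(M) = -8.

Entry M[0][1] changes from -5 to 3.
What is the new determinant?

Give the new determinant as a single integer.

Answer: 0

Derivation:
det is linear in row 0: changing M[0][1] by delta changes det by delta * cofactor(0,1).
Cofactor C_01 = (-1)^(0+1) * minor(0,1) = 1
Entry delta = 3 - -5 = 8
Det delta = 8 * 1 = 8
New det = -8 + 8 = 0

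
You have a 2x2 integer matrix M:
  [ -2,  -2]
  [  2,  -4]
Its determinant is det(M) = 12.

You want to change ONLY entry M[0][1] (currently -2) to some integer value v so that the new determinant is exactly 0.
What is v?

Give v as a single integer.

Answer: 4

Derivation:
det is linear in entry M[0][1]: det = old_det + (v - -2) * C_01
Cofactor C_01 = -2
Want det = 0: 12 + (v - -2) * -2 = 0
  (v - -2) = -12 / -2 = 6
  v = -2 + (6) = 4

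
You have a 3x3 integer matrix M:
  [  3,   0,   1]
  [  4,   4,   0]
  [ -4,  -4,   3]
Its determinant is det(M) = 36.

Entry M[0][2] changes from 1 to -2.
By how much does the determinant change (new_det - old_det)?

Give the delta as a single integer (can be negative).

Answer: 0

Derivation:
Cofactor C_02 = 0
Entry delta = -2 - 1 = -3
Det delta = entry_delta * cofactor = -3 * 0 = 0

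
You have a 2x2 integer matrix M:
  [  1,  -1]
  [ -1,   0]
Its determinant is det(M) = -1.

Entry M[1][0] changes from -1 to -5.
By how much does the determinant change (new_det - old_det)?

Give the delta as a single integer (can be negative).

Cofactor C_10 = 1
Entry delta = -5 - -1 = -4
Det delta = entry_delta * cofactor = -4 * 1 = -4

Answer: -4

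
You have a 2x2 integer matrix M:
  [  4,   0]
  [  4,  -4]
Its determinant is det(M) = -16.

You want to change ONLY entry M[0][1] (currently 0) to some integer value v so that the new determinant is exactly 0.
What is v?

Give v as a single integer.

det is linear in entry M[0][1]: det = old_det + (v - 0) * C_01
Cofactor C_01 = -4
Want det = 0: -16 + (v - 0) * -4 = 0
  (v - 0) = 16 / -4 = -4
  v = 0 + (-4) = -4

Answer: -4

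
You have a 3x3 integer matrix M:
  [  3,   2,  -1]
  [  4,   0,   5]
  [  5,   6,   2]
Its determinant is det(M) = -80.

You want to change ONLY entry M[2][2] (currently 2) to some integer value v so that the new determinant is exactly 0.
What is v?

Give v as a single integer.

det is linear in entry M[2][2]: det = old_det + (v - 2) * C_22
Cofactor C_22 = -8
Want det = 0: -80 + (v - 2) * -8 = 0
  (v - 2) = 80 / -8 = -10
  v = 2 + (-10) = -8

Answer: -8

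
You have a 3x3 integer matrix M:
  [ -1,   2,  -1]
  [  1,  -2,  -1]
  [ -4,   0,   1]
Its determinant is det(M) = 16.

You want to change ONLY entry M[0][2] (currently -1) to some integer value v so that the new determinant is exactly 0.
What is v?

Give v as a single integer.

det is linear in entry M[0][2]: det = old_det + (v - -1) * C_02
Cofactor C_02 = -8
Want det = 0: 16 + (v - -1) * -8 = 0
  (v - -1) = -16 / -8 = 2
  v = -1 + (2) = 1

Answer: 1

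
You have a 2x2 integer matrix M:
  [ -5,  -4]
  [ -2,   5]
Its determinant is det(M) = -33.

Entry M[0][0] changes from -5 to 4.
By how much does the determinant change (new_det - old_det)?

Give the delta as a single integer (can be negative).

Cofactor C_00 = 5
Entry delta = 4 - -5 = 9
Det delta = entry_delta * cofactor = 9 * 5 = 45

Answer: 45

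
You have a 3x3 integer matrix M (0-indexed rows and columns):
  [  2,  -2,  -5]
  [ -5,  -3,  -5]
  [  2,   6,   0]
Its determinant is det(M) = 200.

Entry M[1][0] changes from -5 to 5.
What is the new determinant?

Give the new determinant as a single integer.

det is linear in row 1: changing M[1][0] by delta changes det by delta * cofactor(1,0).
Cofactor C_10 = (-1)^(1+0) * minor(1,0) = -30
Entry delta = 5 - -5 = 10
Det delta = 10 * -30 = -300
New det = 200 + -300 = -100

Answer: -100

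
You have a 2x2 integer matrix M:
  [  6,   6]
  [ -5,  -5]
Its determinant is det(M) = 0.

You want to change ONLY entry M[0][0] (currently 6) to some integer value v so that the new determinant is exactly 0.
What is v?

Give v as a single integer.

Answer: 6

Derivation:
det is linear in entry M[0][0]: det = old_det + (v - 6) * C_00
Cofactor C_00 = -5
Want det = 0: 0 + (v - 6) * -5 = 0
  (v - 6) = 0 / -5 = 0
  v = 6 + (0) = 6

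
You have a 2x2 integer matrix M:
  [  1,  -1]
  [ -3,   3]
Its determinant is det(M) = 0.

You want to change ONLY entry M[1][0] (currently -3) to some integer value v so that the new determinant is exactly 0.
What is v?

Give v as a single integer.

det is linear in entry M[1][0]: det = old_det + (v - -3) * C_10
Cofactor C_10 = 1
Want det = 0: 0 + (v - -3) * 1 = 0
  (v - -3) = 0 / 1 = 0
  v = -3 + (0) = -3

Answer: -3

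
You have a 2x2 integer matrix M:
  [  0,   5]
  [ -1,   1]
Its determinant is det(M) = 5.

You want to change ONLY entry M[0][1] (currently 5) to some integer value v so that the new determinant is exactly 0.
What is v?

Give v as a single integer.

det is linear in entry M[0][1]: det = old_det + (v - 5) * C_01
Cofactor C_01 = 1
Want det = 0: 5 + (v - 5) * 1 = 0
  (v - 5) = -5 / 1 = -5
  v = 5 + (-5) = 0

Answer: 0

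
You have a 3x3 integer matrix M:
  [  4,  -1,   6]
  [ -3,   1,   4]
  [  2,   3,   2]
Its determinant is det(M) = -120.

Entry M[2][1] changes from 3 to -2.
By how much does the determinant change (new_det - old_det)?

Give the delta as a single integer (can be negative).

Cofactor C_21 = -34
Entry delta = -2 - 3 = -5
Det delta = entry_delta * cofactor = -5 * -34 = 170

Answer: 170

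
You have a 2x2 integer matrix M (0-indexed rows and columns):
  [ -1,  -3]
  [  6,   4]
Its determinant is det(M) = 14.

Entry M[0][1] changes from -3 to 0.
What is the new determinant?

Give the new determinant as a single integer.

Answer: -4

Derivation:
det is linear in row 0: changing M[0][1] by delta changes det by delta * cofactor(0,1).
Cofactor C_01 = (-1)^(0+1) * minor(0,1) = -6
Entry delta = 0 - -3 = 3
Det delta = 3 * -6 = -18
New det = 14 + -18 = -4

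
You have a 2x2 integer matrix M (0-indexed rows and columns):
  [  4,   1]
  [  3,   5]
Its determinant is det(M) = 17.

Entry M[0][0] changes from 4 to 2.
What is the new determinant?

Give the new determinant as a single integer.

Answer: 7

Derivation:
det is linear in row 0: changing M[0][0] by delta changes det by delta * cofactor(0,0).
Cofactor C_00 = (-1)^(0+0) * minor(0,0) = 5
Entry delta = 2 - 4 = -2
Det delta = -2 * 5 = -10
New det = 17 + -10 = 7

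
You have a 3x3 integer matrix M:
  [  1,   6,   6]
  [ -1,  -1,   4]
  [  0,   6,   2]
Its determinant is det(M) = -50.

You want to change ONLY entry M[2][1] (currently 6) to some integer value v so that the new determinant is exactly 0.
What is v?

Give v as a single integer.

det is linear in entry M[2][1]: det = old_det + (v - 6) * C_21
Cofactor C_21 = -10
Want det = 0: -50 + (v - 6) * -10 = 0
  (v - 6) = 50 / -10 = -5
  v = 6 + (-5) = 1

Answer: 1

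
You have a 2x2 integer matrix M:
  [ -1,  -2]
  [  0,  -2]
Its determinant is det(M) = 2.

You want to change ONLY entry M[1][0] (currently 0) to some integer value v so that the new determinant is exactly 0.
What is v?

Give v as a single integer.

det is linear in entry M[1][0]: det = old_det + (v - 0) * C_10
Cofactor C_10 = 2
Want det = 0: 2 + (v - 0) * 2 = 0
  (v - 0) = -2 / 2 = -1
  v = 0 + (-1) = -1

Answer: -1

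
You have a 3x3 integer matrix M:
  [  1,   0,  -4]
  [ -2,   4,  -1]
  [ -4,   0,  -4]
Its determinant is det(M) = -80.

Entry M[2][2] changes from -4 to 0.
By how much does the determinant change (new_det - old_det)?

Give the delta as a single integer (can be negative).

Answer: 16

Derivation:
Cofactor C_22 = 4
Entry delta = 0 - -4 = 4
Det delta = entry_delta * cofactor = 4 * 4 = 16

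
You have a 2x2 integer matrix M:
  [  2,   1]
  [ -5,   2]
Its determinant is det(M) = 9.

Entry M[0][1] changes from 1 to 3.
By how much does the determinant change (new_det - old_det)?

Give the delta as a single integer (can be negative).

Cofactor C_01 = 5
Entry delta = 3 - 1 = 2
Det delta = entry_delta * cofactor = 2 * 5 = 10

Answer: 10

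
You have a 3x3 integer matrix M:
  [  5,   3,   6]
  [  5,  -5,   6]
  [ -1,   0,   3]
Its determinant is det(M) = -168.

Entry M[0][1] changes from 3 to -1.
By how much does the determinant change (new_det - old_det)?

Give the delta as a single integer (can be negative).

Cofactor C_01 = -21
Entry delta = -1 - 3 = -4
Det delta = entry_delta * cofactor = -4 * -21 = 84

Answer: 84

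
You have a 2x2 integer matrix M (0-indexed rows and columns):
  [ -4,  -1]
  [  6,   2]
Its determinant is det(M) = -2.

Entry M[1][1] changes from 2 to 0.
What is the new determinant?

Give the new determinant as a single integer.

Answer: 6

Derivation:
det is linear in row 1: changing M[1][1] by delta changes det by delta * cofactor(1,1).
Cofactor C_11 = (-1)^(1+1) * minor(1,1) = -4
Entry delta = 0 - 2 = -2
Det delta = -2 * -4 = 8
New det = -2 + 8 = 6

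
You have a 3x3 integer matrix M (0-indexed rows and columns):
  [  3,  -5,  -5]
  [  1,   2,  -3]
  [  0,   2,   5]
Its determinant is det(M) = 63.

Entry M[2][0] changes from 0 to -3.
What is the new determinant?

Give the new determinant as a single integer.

det is linear in row 2: changing M[2][0] by delta changes det by delta * cofactor(2,0).
Cofactor C_20 = (-1)^(2+0) * minor(2,0) = 25
Entry delta = -3 - 0 = -3
Det delta = -3 * 25 = -75
New det = 63 + -75 = -12

Answer: -12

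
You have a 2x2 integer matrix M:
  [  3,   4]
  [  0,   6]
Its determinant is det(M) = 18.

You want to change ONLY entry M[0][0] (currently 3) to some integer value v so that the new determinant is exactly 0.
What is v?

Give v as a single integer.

det is linear in entry M[0][0]: det = old_det + (v - 3) * C_00
Cofactor C_00 = 6
Want det = 0: 18 + (v - 3) * 6 = 0
  (v - 3) = -18 / 6 = -3
  v = 3 + (-3) = 0

Answer: 0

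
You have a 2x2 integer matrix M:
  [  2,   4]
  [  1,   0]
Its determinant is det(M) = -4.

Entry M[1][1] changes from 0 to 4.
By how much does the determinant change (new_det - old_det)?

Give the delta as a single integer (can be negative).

Cofactor C_11 = 2
Entry delta = 4 - 0 = 4
Det delta = entry_delta * cofactor = 4 * 2 = 8

Answer: 8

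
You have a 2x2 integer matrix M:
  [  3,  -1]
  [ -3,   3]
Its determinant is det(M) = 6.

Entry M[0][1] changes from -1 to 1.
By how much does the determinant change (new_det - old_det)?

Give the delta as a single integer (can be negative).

Answer: 6

Derivation:
Cofactor C_01 = 3
Entry delta = 1 - -1 = 2
Det delta = entry_delta * cofactor = 2 * 3 = 6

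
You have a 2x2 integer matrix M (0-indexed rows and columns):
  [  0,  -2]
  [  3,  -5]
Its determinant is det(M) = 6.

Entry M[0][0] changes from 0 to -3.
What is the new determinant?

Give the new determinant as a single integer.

Answer: 21

Derivation:
det is linear in row 0: changing M[0][0] by delta changes det by delta * cofactor(0,0).
Cofactor C_00 = (-1)^(0+0) * minor(0,0) = -5
Entry delta = -3 - 0 = -3
Det delta = -3 * -5 = 15
New det = 6 + 15 = 21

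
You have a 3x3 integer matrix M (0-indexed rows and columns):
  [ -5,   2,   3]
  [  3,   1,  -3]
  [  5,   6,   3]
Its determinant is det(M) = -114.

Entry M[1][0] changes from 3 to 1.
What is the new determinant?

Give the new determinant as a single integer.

det is linear in row 1: changing M[1][0] by delta changes det by delta * cofactor(1,0).
Cofactor C_10 = (-1)^(1+0) * minor(1,0) = 12
Entry delta = 1 - 3 = -2
Det delta = -2 * 12 = -24
New det = -114 + -24 = -138

Answer: -138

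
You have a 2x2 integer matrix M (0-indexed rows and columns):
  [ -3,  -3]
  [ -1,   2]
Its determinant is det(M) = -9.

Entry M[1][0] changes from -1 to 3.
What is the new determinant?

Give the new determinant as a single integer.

Answer: 3

Derivation:
det is linear in row 1: changing M[1][0] by delta changes det by delta * cofactor(1,0).
Cofactor C_10 = (-1)^(1+0) * minor(1,0) = 3
Entry delta = 3 - -1 = 4
Det delta = 4 * 3 = 12
New det = -9 + 12 = 3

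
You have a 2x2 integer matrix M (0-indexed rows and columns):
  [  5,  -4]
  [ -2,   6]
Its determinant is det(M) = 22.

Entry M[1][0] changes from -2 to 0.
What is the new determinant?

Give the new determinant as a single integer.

Answer: 30

Derivation:
det is linear in row 1: changing M[1][0] by delta changes det by delta * cofactor(1,0).
Cofactor C_10 = (-1)^(1+0) * minor(1,0) = 4
Entry delta = 0 - -2 = 2
Det delta = 2 * 4 = 8
New det = 22 + 8 = 30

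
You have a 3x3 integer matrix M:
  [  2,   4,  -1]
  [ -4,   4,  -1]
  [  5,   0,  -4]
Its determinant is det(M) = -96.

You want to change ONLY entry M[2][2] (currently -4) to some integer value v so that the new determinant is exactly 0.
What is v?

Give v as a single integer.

det is linear in entry M[2][2]: det = old_det + (v - -4) * C_22
Cofactor C_22 = 24
Want det = 0: -96 + (v - -4) * 24 = 0
  (v - -4) = 96 / 24 = 4
  v = -4 + (4) = 0

Answer: 0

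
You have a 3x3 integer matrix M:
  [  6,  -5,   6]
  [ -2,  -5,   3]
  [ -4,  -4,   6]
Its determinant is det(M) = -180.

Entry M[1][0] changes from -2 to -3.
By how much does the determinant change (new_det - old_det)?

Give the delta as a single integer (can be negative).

Answer: -6

Derivation:
Cofactor C_10 = 6
Entry delta = -3 - -2 = -1
Det delta = entry_delta * cofactor = -1 * 6 = -6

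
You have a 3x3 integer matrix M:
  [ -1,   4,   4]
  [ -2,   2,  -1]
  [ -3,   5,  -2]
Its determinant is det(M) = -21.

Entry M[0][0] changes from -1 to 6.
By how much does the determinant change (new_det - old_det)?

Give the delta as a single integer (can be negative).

Cofactor C_00 = 1
Entry delta = 6 - -1 = 7
Det delta = entry_delta * cofactor = 7 * 1 = 7

Answer: 7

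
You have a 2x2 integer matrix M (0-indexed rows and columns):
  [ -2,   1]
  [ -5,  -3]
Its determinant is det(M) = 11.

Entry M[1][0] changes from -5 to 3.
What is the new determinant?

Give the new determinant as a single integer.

Answer: 3

Derivation:
det is linear in row 1: changing M[1][0] by delta changes det by delta * cofactor(1,0).
Cofactor C_10 = (-1)^(1+0) * minor(1,0) = -1
Entry delta = 3 - -5 = 8
Det delta = 8 * -1 = -8
New det = 11 + -8 = 3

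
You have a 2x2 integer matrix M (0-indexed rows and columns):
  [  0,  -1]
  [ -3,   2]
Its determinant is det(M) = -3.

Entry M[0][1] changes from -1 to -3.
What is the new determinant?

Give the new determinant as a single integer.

det is linear in row 0: changing M[0][1] by delta changes det by delta * cofactor(0,1).
Cofactor C_01 = (-1)^(0+1) * minor(0,1) = 3
Entry delta = -3 - -1 = -2
Det delta = -2 * 3 = -6
New det = -3 + -6 = -9

Answer: -9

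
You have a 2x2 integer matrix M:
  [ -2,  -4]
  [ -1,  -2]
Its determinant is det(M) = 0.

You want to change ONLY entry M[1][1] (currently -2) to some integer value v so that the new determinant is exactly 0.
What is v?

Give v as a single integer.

det is linear in entry M[1][1]: det = old_det + (v - -2) * C_11
Cofactor C_11 = -2
Want det = 0: 0 + (v - -2) * -2 = 0
  (v - -2) = 0 / -2 = 0
  v = -2 + (0) = -2

Answer: -2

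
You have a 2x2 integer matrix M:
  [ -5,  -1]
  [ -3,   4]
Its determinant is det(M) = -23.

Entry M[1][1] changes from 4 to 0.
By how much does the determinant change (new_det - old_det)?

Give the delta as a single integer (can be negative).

Answer: 20

Derivation:
Cofactor C_11 = -5
Entry delta = 0 - 4 = -4
Det delta = entry_delta * cofactor = -4 * -5 = 20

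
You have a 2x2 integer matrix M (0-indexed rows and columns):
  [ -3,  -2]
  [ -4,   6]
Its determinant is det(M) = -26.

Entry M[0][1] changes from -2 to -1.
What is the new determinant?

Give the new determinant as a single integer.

Answer: -22

Derivation:
det is linear in row 0: changing M[0][1] by delta changes det by delta * cofactor(0,1).
Cofactor C_01 = (-1)^(0+1) * minor(0,1) = 4
Entry delta = -1 - -2 = 1
Det delta = 1 * 4 = 4
New det = -26 + 4 = -22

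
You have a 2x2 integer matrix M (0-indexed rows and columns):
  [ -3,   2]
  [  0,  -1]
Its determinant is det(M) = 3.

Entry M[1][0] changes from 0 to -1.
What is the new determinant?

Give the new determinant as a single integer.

Answer: 5

Derivation:
det is linear in row 1: changing M[1][0] by delta changes det by delta * cofactor(1,0).
Cofactor C_10 = (-1)^(1+0) * minor(1,0) = -2
Entry delta = -1 - 0 = -1
Det delta = -1 * -2 = 2
New det = 3 + 2 = 5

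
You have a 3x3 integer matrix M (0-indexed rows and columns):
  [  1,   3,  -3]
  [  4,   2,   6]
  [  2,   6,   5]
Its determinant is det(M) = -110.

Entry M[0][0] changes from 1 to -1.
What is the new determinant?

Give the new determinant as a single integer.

det is linear in row 0: changing M[0][0] by delta changes det by delta * cofactor(0,0).
Cofactor C_00 = (-1)^(0+0) * minor(0,0) = -26
Entry delta = -1 - 1 = -2
Det delta = -2 * -26 = 52
New det = -110 + 52 = -58

Answer: -58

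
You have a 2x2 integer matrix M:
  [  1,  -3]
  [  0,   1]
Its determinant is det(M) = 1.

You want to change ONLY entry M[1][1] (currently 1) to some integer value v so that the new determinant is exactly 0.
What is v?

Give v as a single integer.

det is linear in entry M[1][1]: det = old_det + (v - 1) * C_11
Cofactor C_11 = 1
Want det = 0: 1 + (v - 1) * 1 = 0
  (v - 1) = -1 / 1 = -1
  v = 1 + (-1) = 0

Answer: 0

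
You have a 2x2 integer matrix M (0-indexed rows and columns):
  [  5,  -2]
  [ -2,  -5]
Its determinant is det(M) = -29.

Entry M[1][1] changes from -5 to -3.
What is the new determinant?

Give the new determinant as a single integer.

Answer: -19

Derivation:
det is linear in row 1: changing M[1][1] by delta changes det by delta * cofactor(1,1).
Cofactor C_11 = (-1)^(1+1) * minor(1,1) = 5
Entry delta = -3 - -5 = 2
Det delta = 2 * 5 = 10
New det = -29 + 10 = -19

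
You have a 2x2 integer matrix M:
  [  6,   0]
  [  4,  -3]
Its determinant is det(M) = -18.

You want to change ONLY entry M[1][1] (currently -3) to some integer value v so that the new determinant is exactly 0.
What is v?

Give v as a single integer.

Answer: 0

Derivation:
det is linear in entry M[1][1]: det = old_det + (v - -3) * C_11
Cofactor C_11 = 6
Want det = 0: -18 + (v - -3) * 6 = 0
  (v - -3) = 18 / 6 = 3
  v = -3 + (3) = 0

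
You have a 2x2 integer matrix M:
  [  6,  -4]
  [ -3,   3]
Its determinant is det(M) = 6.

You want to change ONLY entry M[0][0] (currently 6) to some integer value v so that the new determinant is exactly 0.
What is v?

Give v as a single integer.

det is linear in entry M[0][0]: det = old_det + (v - 6) * C_00
Cofactor C_00 = 3
Want det = 0: 6 + (v - 6) * 3 = 0
  (v - 6) = -6 / 3 = -2
  v = 6 + (-2) = 4

Answer: 4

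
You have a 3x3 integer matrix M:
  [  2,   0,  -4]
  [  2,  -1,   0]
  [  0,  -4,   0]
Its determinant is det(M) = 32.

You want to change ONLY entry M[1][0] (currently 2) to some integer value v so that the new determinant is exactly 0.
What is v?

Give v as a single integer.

det is linear in entry M[1][0]: det = old_det + (v - 2) * C_10
Cofactor C_10 = 16
Want det = 0: 32 + (v - 2) * 16 = 0
  (v - 2) = -32 / 16 = -2
  v = 2 + (-2) = 0

Answer: 0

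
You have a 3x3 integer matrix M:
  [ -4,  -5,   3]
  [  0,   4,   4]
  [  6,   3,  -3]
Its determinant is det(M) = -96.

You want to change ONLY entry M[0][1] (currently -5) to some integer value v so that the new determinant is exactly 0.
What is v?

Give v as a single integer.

Answer: -1

Derivation:
det is linear in entry M[0][1]: det = old_det + (v - -5) * C_01
Cofactor C_01 = 24
Want det = 0: -96 + (v - -5) * 24 = 0
  (v - -5) = 96 / 24 = 4
  v = -5 + (4) = -1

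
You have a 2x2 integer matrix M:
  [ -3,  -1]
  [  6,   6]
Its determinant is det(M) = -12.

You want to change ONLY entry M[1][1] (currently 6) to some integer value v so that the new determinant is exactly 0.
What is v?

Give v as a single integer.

Answer: 2

Derivation:
det is linear in entry M[1][1]: det = old_det + (v - 6) * C_11
Cofactor C_11 = -3
Want det = 0: -12 + (v - 6) * -3 = 0
  (v - 6) = 12 / -3 = -4
  v = 6 + (-4) = 2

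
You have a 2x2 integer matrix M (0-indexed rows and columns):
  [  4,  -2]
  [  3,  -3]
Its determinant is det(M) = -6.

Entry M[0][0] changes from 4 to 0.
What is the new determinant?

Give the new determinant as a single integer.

Answer: 6

Derivation:
det is linear in row 0: changing M[0][0] by delta changes det by delta * cofactor(0,0).
Cofactor C_00 = (-1)^(0+0) * minor(0,0) = -3
Entry delta = 0 - 4 = -4
Det delta = -4 * -3 = 12
New det = -6 + 12 = 6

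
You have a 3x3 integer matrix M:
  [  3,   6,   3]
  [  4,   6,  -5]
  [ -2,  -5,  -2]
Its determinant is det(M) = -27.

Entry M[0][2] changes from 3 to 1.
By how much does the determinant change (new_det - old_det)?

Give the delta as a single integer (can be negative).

Answer: 16

Derivation:
Cofactor C_02 = -8
Entry delta = 1 - 3 = -2
Det delta = entry_delta * cofactor = -2 * -8 = 16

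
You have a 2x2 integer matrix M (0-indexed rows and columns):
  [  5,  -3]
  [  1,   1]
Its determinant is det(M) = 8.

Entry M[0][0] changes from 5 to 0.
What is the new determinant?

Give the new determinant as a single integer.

Answer: 3

Derivation:
det is linear in row 0: changing M[0][0] by delta changes det by delta * cofactor(0,0).
Cofactor C_00 = (-1)^(0+0) * minor(0,0) = 1
Entry delta = 0 - 5 = -5
Det delta = -5 * 1 = -5
New det = 8 + -5 = 3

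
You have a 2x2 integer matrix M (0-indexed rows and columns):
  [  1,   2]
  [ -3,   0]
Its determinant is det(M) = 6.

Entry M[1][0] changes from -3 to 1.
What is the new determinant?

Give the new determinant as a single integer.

det is linear in row 1: changing M[1][0] by delta changes det by delta * cofactor(1,0).
Cofactor C_10 = (-1)^(1+0) * minor(1,0) = -2
Entry delta = 1 - -3 = 4
Det delta = 4 * -2 = -8
New det = 6 + -8 = -2

Answer: -2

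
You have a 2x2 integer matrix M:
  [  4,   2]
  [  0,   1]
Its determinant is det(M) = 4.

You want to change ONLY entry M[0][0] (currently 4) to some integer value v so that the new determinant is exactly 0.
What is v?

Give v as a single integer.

det is linear in entry M[0][0]: det = old_det + (v - 4) * C_00
Cofactor C_00 = 1
Want det = 0: 4 + (v - 4) * 1 = 0
  (v - 4) = -4 / 1 = -4
  v = 4 + (-4) = 0

Answer: 0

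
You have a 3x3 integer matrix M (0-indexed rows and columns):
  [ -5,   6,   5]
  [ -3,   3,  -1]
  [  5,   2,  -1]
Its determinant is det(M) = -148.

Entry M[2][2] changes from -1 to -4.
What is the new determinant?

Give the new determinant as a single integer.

det is linear in row 2: changing M[2][2] by delta changes det by delta * cofactor(2,2).
Cofactor C_22 = (-1)^(2+2) * minor(2,2) = 3
Entry delta = -4 - -1 = -3
Det delta = -3 * 3 = -9
New det = -148 + -9 = -157

Answer: -157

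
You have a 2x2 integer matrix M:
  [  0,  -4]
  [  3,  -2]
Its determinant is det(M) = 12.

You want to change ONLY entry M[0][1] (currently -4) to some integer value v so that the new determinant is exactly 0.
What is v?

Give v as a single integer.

Answer: 0

Derivation:
det is linear in entry M[0][1]: det = old_det + (v - -4) * C_01
Cofactor C_01 = -3
Want det = 0: 12 + (v - -4) * -3 = 0
  (v - -4) = -12 / -3 = 4
  v = -4 + (4) = 0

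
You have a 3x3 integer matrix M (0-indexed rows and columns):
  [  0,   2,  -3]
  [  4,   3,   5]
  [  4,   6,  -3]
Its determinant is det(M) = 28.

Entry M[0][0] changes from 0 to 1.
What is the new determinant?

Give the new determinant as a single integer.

det is linear in row 0: changing M[0][0] by delta changes det by delta * cofactor(0,0).
Cofactor C_00 = (-1)^(0+0) * minor(0,0) = -39
Entry delta = 1 - 0 = 1
Det delta = 1 * -39 = -39
New det = 28 + -39 = -11

Answer: -11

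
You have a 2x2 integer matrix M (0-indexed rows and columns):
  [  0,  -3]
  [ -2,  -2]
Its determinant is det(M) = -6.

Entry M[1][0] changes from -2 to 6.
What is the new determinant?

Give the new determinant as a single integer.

Answer: 18

Derivation:
det is linear in row 1: changing M[1][0] by delta changes det by delta * cofactor(1,0).
Cofactor C_10 = (-1)^(1+0) * minor(1,0) = 3
Entry delta = 6 - -2 = 8
Det delta = 8 * 3 = 24
New det = -6 + 24 = 18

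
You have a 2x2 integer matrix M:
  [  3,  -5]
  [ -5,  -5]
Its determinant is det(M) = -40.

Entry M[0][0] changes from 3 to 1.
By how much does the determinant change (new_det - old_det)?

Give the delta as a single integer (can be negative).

Answer: 10

Derivation:
Cofactor C_00 = -5
Entry delta = 1 - 3 = -2
Det delta = entry_delta * cofactor = -2 * -5 = 10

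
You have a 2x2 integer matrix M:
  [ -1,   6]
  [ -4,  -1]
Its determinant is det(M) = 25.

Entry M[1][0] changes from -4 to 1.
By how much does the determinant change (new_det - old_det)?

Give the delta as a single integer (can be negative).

Cofactor C_10 = -6
Entry delta = 1 - -4 = 5
Det delta = entry_delta * cofactor = 5 * -6 = -30

Answer: -30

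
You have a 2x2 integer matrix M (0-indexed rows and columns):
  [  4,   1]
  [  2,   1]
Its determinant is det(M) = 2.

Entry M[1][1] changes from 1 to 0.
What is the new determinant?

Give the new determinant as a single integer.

det is linear in row 1: changing M[1][1] by delta changes det by delta * cofactor(1,1).
Cofactor C_11 = (-1)^(1+1) * minor(1,1) = 4
Entry delta = 0 - 1 = -1
Det delta = -1 * 4 = -4
New det = 2 + -4 = -2

Answer: -2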